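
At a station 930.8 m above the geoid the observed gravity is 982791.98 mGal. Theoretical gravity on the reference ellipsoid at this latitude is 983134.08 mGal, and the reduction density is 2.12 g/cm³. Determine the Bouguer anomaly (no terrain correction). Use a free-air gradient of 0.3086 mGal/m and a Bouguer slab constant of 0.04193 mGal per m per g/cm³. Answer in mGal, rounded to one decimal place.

-137.6

Free-air correction = 0.3086 × 930.8 = 287.24 mGal
Free-air anomaly = 982791.98 − 983134.08 + (287.24) = -54.86 mGal
Bouguer slab correction = 0.04193 × 2.12 × 930.8 = 82.74 mGal
Simple Bouguer anomaly = -54.86 − (82.74) = -137.60 mGal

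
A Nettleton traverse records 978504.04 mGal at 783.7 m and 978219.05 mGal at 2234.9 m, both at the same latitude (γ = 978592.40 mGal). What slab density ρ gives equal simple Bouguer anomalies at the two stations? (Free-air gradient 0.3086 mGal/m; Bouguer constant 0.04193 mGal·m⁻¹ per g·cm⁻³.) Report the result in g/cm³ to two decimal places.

2.68

Δg_obs = 978219.05 − 978504.04 = -284.99 mGal over Δh = 2234.9 − 783.7 = 1451.2 m
Equal Bouguer anomalies ⇒ Δg_obs + (0.3086 − 0.04193ρ)·Δh = 0
0.3086 − 0.04193ρ = −Δg_obs/Δh = 0.19638
ρ = (0.3086 − 0.19638) / 0.04193 = 2.68 g/cm³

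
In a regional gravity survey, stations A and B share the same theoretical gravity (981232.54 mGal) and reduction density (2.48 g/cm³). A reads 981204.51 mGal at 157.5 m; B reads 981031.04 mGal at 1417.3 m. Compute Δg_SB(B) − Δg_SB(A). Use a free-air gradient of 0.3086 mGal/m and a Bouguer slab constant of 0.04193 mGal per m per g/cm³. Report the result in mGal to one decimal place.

Δg_SB(A) = 981204.51 − 981232.54 + 0.3086×157.5 − 0.04193×2.48×157.5 = 4.20 mGal
Δg_SB(B) = 981031.04 − 981232.54 + 0.3086×1417.3 − 0.04193×2.48×1417.3 = 88.50 mGal
Difference = 88.50 − (4.20) = 84.30 mGal

84.3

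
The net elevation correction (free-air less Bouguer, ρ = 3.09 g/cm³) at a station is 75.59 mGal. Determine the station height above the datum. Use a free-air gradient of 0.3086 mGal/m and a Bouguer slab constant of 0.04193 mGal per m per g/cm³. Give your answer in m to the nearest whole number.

422

Combined gradient = 0.3086 − 0.04193 × 3.09 = 0.1790363 mGal/m
h = 75.59 / 0.1790363 = 422.20 m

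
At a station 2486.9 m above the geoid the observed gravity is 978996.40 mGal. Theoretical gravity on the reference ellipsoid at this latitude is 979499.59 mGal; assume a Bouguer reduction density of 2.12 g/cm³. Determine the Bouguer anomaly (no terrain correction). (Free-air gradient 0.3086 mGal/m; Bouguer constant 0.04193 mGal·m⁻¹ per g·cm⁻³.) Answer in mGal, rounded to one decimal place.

43.2

Free-air correction = 0.3086 × 2486.9 = 767.46 mGal
Free-air anomaly = 978996.40 − 979499.59 + (767.46) = 264.27 mGal
Bouguer slab correction = 0.04193 × 2.12 × 2486.9 = 221.06 mGal
Simple Bouguer anomaly = 264.27 − (221.06) = 43.21 mGal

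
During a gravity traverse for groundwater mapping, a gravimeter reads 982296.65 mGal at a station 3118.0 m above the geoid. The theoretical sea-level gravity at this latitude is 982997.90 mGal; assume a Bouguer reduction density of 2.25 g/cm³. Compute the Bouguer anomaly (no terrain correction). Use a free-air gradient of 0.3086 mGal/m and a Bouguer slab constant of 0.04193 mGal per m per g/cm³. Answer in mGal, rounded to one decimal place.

-33.2

Free-air correction = 0.3086 × 3118.0 = 962.21 mGal
Free-air anomaly = 982296.65 − 982997.90 + (962.21) = 260.96 mGal
Bouguer slab correction = 0.04193 × 2.25 × 3118.0 = 294.16 mGal
Simple Bouguer anomaly = 260.96 − (294.16) = -33.20 mGal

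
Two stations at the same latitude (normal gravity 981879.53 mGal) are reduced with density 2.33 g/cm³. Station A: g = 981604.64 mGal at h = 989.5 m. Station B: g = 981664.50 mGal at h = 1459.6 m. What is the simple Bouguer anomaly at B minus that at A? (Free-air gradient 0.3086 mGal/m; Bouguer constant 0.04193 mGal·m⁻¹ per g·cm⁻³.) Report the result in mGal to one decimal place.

159.0

Δg_SB(A) = 981604.64 − 981879.53 + 0.3086×989.5 − 0.04193×2.33×989.5 = -66.20 mGal
Δg_SB(B) = 981664.50 − 981879.53 + 0.3086×1459.6 − 0.04193×2.33×1459.6 = 92.80 mGal
Difference = 92.80 − (-66.20) = 159.00 mGal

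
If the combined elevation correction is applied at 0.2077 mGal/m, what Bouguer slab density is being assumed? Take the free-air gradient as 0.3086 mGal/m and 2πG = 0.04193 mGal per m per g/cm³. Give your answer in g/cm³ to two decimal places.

2.41

0.2077 = 0.3086 − 0.04193 × ρ
ρ = (0.3086 − 0.2077) / 0.04193 = 2.41 g/cm³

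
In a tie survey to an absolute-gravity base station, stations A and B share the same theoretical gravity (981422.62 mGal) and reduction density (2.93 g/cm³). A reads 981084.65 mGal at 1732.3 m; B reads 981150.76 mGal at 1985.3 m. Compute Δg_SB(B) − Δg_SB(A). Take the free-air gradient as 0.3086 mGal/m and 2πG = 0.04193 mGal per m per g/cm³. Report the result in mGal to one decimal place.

113.1

Δg_SB(A) = 981084.65 − 981422.62 + 0.3086×1732.3 − 0.04193×2.93×1732.3 = -16.20 mGal
Δg_SB(B) = 981150.76 − 981422.62 + 0.3086×1985.3 − 0.04193×2.93×1985.3 = 96.90 mGal
Difference = 96.90 − (-16.20) = 113.10 mGal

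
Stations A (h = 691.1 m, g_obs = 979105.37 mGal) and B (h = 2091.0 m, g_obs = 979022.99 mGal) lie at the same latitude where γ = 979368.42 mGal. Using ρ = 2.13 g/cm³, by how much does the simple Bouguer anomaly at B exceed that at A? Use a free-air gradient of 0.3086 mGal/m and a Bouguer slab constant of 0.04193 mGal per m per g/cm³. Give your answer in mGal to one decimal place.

224.6

Δg_SB(A) = 979105.37 − 979368.42 + 0.3086×691.1 − 0.04193×2.13×691.1 = -111.50 mGal
Δg_SB(B) = 979022.99 − 979368.42 + 0.3086×2091.0 − 0.04193×2.13×2091.0 = 113.10 mGal
Difference = 113.10 − (-111.50) = 224.60 mGal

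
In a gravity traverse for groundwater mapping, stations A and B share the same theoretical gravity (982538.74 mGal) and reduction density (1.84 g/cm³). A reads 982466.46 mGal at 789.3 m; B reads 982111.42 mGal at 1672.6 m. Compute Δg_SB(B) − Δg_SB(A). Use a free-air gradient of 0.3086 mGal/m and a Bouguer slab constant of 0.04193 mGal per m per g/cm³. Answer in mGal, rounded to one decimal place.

Δg_SB(A) = 982466.46 − 982538.74 + 0.3086×789.3 − 0.04193×1.84×789.3 = 110.40 mGal
Δg_SB(B) = 982111.42 − 982538.74 + 0.3086×1672.6 − 0.04193×1.84×1672.6 = -40.20 mGal
Difference = -40.20 − (110.40) = -150.60 mGal

-150.6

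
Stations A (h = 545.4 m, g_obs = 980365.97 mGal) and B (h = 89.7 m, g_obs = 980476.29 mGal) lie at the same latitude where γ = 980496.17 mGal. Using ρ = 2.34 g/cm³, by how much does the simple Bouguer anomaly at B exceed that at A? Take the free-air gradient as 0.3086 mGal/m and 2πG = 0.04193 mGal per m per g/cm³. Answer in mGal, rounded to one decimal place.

Δg_SB(A) = 980365.97 − 980496.17 + 0.3086×545.4 − 0.04193×2.34×545.4 = -15.40 mGal
Δg_SB(B) = 980476.29 − 980496.17 + 0.3086×89.7 − 0.04193×2.34×89.7 = -1.00 mGal
Difference = -1.00 − (-15.40) = 14.40 mGal

14.4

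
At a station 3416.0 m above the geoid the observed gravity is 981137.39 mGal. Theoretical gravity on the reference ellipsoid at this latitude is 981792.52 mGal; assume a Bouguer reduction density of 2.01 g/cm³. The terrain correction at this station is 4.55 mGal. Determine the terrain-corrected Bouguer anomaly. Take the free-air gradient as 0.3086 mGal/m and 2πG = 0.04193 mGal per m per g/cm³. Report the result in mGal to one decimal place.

115.7

Free-air correction = 0.3086 × 3416.0 = 1054.18 mGal
Free-air anomaly = 981137.39 − 981792.52 + (1054.18) = 399.05 mGal
Bouguer slab correction = 0.04193 × 2.01 × 3416.0 = 287.90 mGal
Simple Bouguer anomaly = 399.05 − (287.90) = 111.15 mGal
Complete Bouguer anomaly = 111.15 + 4.55 = 115.70 mGal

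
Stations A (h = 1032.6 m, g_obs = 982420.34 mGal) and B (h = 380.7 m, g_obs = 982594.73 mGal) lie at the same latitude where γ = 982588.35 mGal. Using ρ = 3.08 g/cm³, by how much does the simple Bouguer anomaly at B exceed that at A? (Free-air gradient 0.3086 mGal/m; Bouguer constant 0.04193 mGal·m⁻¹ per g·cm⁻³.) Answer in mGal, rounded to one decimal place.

Δg_SB(A) = 982420.34 − 982588.35 + 0.3086×1032.6 − 0.04193×3.08×1032.6 = 17.30 mGal
Δg_SB(B) = 982594.73 − 982588.35 + 0.3086×380.7 − 0.04193×3.08×380.7 = 74.70 mGal
Difference = 74.70 − (17.30) = 57.40 mGal

57.4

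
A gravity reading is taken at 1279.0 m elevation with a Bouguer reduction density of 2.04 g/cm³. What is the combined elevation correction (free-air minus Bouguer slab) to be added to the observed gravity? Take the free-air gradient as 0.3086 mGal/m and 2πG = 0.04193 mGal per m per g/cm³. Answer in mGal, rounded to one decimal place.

285.3

Combined gradient = 0.3086 − 0.04193 × 2.04 = 0.2230628 mGal/m
Combined elevation correction = 0.2230628 × 1279.0 = 285.3 mGal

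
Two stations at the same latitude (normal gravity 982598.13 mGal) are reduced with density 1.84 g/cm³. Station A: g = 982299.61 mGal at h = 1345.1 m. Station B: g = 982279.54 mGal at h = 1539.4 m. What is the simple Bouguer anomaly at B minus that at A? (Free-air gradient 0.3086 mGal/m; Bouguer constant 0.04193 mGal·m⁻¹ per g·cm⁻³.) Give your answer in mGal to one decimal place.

24.9

Δg_SB(A) = 982299.61 − 982598.13 + 0.3086×1345.1 − 0.04193×1.84×1345.1 = 12.80 mGal
Δg_SB(B) = 982279.54 − 982598.13 + 0.3086×1539.4 − 0.04193×1.84×1539.4 = 37.70 mGal
Difference = 37.70 − (12.80) = 24.90 mGal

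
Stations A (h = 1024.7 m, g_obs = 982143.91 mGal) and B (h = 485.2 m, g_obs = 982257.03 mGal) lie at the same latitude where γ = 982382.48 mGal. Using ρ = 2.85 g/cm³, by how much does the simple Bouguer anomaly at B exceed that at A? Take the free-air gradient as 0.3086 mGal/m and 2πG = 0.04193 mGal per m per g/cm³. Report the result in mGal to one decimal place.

11.1

Δg_SB(A) = 982143.91 − 982382.48 + 0.3086×1024.7 − 0.04193×2.85×1024.7 = -44.80 mGal
Δg_SB(B) = 982257.03 − 982382.48 + 0.3086×485.2 − 0.04193×2.85×485.2 = -33.70 mGal
Difference = -33.70 − (-44.80) = 11.10 mGal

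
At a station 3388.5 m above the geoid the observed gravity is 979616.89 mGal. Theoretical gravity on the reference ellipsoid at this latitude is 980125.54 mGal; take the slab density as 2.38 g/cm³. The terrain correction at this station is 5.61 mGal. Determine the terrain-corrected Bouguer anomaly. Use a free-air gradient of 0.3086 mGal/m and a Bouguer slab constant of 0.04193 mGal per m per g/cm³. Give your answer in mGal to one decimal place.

Free-air correction = 0.3086 × 3388.5 = 1045.69 mGal
Free-air anomaly = 979616.89 − 980125.54 + (1045.69) = 537.04 mGal
Bouguer slab correction = 0.04193 × 2.38 × 3388.5 = 338.15 mGal
Simple Bouguer anomaly = 537.04 − (338.15) = 198.89 mGal
Complete Bouguer anomaly = 198.89 + 5.61 = 204.50 mGal

204.5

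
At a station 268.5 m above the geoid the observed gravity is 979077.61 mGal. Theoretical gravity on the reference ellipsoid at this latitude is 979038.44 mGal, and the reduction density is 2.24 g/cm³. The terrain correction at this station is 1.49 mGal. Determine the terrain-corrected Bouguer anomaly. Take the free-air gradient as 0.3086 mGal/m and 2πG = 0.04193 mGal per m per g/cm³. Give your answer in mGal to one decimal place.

Free-air correction = 0.3086 × 268.5 = 82.86 mGal
Free-air anomaly = 979077.61 − 979038.44 + (82.86) = 122.03 mGal
Bouguer slab correction = 0.04193 × 2.24 × 268.5 = 25.22 mGal
Simple Bouguer anomaly = 122.03 − (25.22) = 96.81 mGal
Complete Bouguer anomaly = 96.81 + 1.49 = 98.30 mGal

98.3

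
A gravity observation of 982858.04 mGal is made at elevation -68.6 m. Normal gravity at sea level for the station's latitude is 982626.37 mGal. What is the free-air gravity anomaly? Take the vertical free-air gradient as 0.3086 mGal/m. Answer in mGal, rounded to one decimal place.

210.5

Free-air correction = 0.3086 × -68.6 = -21.17 mGal
Free-air anomaly = 982858.04 − 982626.37 + (-21.17) = 210.50 mGal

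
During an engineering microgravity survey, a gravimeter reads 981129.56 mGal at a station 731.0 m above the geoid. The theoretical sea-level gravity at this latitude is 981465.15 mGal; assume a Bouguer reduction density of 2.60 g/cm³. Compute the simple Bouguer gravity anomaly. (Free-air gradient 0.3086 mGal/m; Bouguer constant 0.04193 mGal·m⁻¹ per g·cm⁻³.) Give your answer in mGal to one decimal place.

-189.7

Free-air correction = 0.3086 × 731.0 = 225.59 mGal
Free-air anomaly = 981129.56 − 981465.15 + (225.59) = -110.00 mGal
Bouguer slab correction = 0.04193 × 2.60 × 731.0 = 79.69 mGal
Simple Bouguer anomaly = -110.00 − (79.69) = -189.69 mGal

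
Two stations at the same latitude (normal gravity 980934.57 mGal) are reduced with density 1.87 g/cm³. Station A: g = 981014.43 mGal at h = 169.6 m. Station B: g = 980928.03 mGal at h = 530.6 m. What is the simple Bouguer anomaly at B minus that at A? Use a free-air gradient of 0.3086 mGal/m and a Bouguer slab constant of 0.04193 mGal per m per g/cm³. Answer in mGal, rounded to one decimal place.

-3.3

Δg_SB(A) = 981014.43 − 980934.57 + 0.3086×169.6 − 0.04193×1.87×169.6 = 118.90 mGal
Δg_SB(B) = 980928.03 − 980934.57 + 0.3086×530.6 − 0.04193×1.87×530.6 = 115.60 mGal
Difference = 115.60 − (118.90) = -3.30 mGal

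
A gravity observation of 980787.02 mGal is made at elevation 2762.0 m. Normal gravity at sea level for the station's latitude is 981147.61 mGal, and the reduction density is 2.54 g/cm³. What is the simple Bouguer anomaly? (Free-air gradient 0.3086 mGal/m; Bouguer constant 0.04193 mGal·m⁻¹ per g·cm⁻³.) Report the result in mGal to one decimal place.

197.6

Free-air correction = 0.3086 × 2762.0 = 852.35 mGal
Free-air anomaly = 980787.02 − 981147.61 + (852.35) = 491.76 mGal
Bouguer slab correction = 0.04193 × 2.54 × 2762.0 = 294.16 mGal
Simple Bouguer anomaly = 491.76 − (294.16) = 197.60 mGal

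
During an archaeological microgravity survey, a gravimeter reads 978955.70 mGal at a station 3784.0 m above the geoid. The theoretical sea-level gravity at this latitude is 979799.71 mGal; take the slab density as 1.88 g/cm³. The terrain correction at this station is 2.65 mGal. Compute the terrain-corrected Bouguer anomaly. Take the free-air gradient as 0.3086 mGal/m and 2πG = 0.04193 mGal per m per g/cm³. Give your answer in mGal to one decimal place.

28.1

Free-air correction = 0.3086 × 3784.0 = 1167.74 mGal
Free-air anomaly = 978955.70 − 979799.71 + (1167.74) = 323.73 mGal
Bouguer slab correction = 0.04193 × 1.88 × 3784.0 = 298.29 mGal
Simple Bouguer anomaly = 323.73 − (298.29) = 25.44 mGal
Complete Bouguer anomaly = 25.44 + 2.65 = 28.09 mGal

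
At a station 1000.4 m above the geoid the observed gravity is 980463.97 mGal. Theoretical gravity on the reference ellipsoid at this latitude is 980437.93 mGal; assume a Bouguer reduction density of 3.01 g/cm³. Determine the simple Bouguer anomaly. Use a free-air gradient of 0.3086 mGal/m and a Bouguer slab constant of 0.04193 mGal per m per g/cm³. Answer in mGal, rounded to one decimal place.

Free-air correction = 0.3086 × 1000.4 = 308.72 mGal
Free-air anomaly = 980463.97 − 980437.93 + (308.72) = 334.76 mGal
Bouguer slab correction = 0.04193 × 3.01 × 1000.4 = 126.26 mGal
Simple Bouguer anomaly = 334.76 − (126.26) = 208.50 mGal

208.5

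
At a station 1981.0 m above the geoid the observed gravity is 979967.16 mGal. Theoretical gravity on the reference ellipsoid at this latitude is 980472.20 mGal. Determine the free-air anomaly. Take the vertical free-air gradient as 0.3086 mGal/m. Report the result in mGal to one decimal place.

106.3

Free-air correction = 0.3086 × 1981.0 = 611.34 mGal
Free-air anomaly = 979967.16 − 980472.20 + (611.34) = 106.30 mGal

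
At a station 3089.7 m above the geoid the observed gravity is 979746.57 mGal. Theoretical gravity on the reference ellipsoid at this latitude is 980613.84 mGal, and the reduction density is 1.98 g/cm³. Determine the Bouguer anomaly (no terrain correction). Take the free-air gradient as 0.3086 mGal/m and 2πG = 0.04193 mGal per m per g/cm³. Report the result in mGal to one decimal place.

-170.3

Free-air correction = 0.3086 × 3089.7 = 953.48 mGal
Free-air anomaly = 979746.57 − 980613.84 + (953.48) = 86.21 mGal
Bouguer slab correction = 0.04193 × 1.98 × 3089.7 = 256.51 mGal
Simple Bouguer anomaly = 86.21 − (256.51) = -170.30 mGal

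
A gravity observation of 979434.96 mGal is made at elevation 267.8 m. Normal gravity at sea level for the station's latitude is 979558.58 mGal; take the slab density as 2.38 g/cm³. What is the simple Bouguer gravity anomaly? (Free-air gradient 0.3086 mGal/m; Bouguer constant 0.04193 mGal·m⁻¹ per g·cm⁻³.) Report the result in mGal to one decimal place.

-67.7

Free-air correction = 0.3086 × 267.8 = 82.64 mGal
Free-air anomaly = 979434.96 − 979558.58 + (82.64) = -40.98 mGal
Bouguer slab correction = 0.04193 × 2.38 × 267.8 = 26.72 mGal
Simple Bouguer anomaly = -40.98 − (26.72) = -67.70 mGal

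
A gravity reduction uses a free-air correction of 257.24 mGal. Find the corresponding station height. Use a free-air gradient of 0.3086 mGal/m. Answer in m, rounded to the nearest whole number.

834

h = 257.24 / 0.3086 = 833.57 m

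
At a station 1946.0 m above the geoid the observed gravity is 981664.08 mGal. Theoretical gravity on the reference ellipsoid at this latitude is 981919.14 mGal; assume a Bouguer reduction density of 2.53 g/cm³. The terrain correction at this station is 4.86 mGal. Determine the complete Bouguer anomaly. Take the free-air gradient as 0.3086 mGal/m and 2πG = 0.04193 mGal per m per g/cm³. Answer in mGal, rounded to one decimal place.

143.9

Free-air correction = 0.3086 × 1946.0 = 600.54 mGal
Free-air anomaly = 981664.08 − 981919.14 + (600.54) = 345.48 mGal
Bouguer slab correction = 0.04193 × 2.53 × 1946.0 = 206.44 mGal
Simple Bouguer anomaly = 345.48 − (206.44) = 139.04 mGal
Complete Bouguer anomaly = 139.04 + 4.86 = 143.90 mGal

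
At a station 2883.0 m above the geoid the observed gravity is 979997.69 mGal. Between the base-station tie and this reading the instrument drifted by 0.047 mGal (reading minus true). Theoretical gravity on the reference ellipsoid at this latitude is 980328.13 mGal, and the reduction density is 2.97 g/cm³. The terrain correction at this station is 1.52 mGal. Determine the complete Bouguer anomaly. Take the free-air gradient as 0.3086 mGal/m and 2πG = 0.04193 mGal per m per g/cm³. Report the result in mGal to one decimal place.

Drift-corrected reading = 979997.69 − (0.047) = 979997.643 mGal
Free-air correction = 0.3086 × 2883.0 = 889.69 mGal
Free-air anomaly = 979997.643 − 980328.13 + (889.69) = 559.203 mGal
Bouguer slab correction = 0.04193 × 2.97 × 2883.0 = 359.03 mGal
Simple Bouguer anomaly = 559.203 − (359.03) = 200.173 mGal
Complete Bouguer anomaly = 200.173 + 1.52 = 201.693 mGal

201.7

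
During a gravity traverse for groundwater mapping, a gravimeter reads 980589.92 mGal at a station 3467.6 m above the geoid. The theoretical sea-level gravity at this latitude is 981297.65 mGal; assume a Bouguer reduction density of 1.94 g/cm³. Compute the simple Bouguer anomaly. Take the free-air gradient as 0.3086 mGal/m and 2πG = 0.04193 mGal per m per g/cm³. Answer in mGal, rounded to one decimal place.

Free-air correction = 0.3086 × 3467.6 = 1070.10 mGal
Free-air anomaly = 980589.92 − 981297.65 + (1070.10) = 362.37 mGal
Bouguer slab correction = 0.04193 × 1.94 × 3467.6 = 282.07 mGal
Simple Bouguer anomaly = 362.37 − (282.07) = 80.30 mGal

80.3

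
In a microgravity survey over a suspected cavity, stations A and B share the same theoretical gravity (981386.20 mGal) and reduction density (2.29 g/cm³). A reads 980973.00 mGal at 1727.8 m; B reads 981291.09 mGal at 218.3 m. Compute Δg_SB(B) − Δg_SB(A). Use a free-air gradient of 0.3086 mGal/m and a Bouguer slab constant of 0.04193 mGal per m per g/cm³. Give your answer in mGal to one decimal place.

Δg_SB(A) = 980973.00 − 981386.20 + 0.3086×1727.8 − 0.04193×2.29×1727.8 = -45.90 mGal
Δg_SB(B) = 981291.09 − 981386.20 + 0.3086×218.3 − 0.04193×2.29×218.3 = -48.70 mGal
Difference = -48.70 − (-45.90) = -2.80 mGal

-2.8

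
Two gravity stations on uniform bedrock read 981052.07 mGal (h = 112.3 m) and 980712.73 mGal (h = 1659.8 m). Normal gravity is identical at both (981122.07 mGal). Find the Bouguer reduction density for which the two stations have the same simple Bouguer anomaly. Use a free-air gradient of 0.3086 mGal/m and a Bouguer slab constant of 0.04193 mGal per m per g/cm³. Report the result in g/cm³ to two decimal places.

2.13

Δg_obs = 980712.73 − 981052.07 = -339.34 mGal over Δh = 1659.8 − 112.3 = 1547.5 m
Equal Bouguer anomalies ⇒ Δg_obs + (0.3086 − 0.04193ρ)·Δh = 0
0.3086 − 0.04193ρ = −Δg_obs/Δh = 0.21928
ρ = (0.3086 − 0.21928) / 0.04193 = 2.13 g/cm³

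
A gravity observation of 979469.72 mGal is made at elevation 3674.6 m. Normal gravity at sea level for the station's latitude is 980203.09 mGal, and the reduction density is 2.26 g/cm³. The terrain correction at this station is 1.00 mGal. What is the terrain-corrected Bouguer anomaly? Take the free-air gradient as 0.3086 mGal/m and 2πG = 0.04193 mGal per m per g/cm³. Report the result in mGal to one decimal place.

Free-air correction = 0.3086 × 3674.6 = 1133.98 mGal
Free-air anomaly = 979469.72 − 980203.09 + (1133.98) = 400.61 mGal
Bouguer slab correction = 0.04193 × 2.26 × 3674.6 = 348.21 mGal
Simple Bouguer anomaly = 400.61 − (348.21) = 52.40 mGal
Complete Bouguer anomaly = 52.40 + 1.00 = 53.40 mGal

53.4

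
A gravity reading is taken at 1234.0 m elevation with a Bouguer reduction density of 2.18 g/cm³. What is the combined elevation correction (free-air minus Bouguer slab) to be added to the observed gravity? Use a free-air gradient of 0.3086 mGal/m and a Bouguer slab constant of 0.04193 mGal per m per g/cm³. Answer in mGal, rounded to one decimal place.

Combined gradient = 0.3086 − 0.04193 × 2.18 = 0.2171926 mGal/m
Combined elevation correction = 0.2171926 × 1234.0 = 268.0 mGal

268.0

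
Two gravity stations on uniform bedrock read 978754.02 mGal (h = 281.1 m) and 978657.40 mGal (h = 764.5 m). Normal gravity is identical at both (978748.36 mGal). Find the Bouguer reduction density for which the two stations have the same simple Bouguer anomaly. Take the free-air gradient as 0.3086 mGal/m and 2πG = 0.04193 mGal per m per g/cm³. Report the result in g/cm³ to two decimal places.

Δg_obs = 978657.40 − 978754.02 = -96.62 mGal over Δh = 764.5 − 281.1 = 483.4 m
Equal Bouguer anomalies ⇒ Δg_obs + (0.3086 − 0.04193ρ)·Δh = 0
0.3086 − 0.04193ρ = −Δg_obs/Δh = 0.19988
ρ = (0.3086 − 0.19988) / 0.04193 = 2.59 g/cm³

2.59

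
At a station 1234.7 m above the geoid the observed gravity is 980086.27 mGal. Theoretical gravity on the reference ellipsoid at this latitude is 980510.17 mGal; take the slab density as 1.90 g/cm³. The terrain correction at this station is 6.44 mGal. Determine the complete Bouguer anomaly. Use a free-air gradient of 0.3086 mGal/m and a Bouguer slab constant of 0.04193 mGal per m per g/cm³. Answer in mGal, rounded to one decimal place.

-134.8

Free-air correction = 0.3086 × 1234.7 = 381.03 mGal
Free-air anomaly = 980086.27 − 980510.17 + (381.03) = -42.87 mGal
Bouguer slab correction = 0.04193 × 1.90 × 1234.7 = 98.36 mGal
Simple Bouguer anomaly = -42.87 − (98.36) = -141.23 mGal
Complete Bouguer anomaly = -141.23 + 6.44 = -134.79 mGal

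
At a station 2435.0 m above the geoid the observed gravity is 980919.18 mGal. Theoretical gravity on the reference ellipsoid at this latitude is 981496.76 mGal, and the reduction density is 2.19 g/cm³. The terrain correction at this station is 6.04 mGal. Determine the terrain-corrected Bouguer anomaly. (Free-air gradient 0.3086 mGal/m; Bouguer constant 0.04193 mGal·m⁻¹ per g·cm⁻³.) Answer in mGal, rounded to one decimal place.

-43.7

Free-air correction = 0.3086 × 2435.0 = 751.44 mGal
Free-air anomaly = 980919.18 − 981496.76 + (751.44) = 173.86 mGal
Bouguer slab correction = 0.04193 × 2.19 × 2435.0 = 223.60 mGal
Simple Bouguer anomaly = 173.86 − (223.60) = -49.74 mGal
Complete Bouguer anomaly = -49.74 + 6.04 = -43.70 mGal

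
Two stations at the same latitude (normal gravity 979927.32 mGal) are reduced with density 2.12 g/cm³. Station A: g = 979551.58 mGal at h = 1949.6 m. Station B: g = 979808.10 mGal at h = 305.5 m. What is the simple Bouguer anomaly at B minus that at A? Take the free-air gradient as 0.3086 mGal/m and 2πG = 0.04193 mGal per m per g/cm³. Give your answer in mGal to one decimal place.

-104.7

Δg_SB(A) = 979551.58 − 979927.32 + 0.3086×1949.6 − 0.04193×2.12×1949.6 = 52.60 mGal
Δg_SB(B) = 979808.10 − 979927.32 + 0.3086×305.5 − 0.04193×2.12×305.5 = -52.10 mGal
Difference = -52.10 − (52.60) = -104.70 mGal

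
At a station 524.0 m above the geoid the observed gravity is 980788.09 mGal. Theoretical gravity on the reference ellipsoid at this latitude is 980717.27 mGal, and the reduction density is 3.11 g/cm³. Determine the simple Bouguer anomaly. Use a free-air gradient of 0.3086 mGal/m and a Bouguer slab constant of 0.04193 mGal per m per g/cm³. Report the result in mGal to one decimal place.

164.2

Free-air correction = 0.3086 × 524.0 = 161.71 mGal
Free-air anomaly = 980788.09 − 980717.27 + (161.71) = 232.53 mGal
Bouguer slab correction = 0.04193 × 3.11 × 524.0 = 68.33 mGal
Simple Bouguer anomaly = 232.53 − (68.33) = 164.20 mGal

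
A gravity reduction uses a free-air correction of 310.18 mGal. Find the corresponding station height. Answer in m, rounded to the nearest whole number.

1005

h = 310.18 / 0.3086 = 1005.12 m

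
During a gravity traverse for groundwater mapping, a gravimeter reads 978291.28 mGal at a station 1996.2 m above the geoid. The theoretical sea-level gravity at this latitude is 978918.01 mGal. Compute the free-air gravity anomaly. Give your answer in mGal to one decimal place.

-10.7

Free-air correction = 0.3086 × 1996.2 = 616.03 mGal
Free-air anomaly = 978291.28 − 978918.01 + (616.03) = -10.70 mGal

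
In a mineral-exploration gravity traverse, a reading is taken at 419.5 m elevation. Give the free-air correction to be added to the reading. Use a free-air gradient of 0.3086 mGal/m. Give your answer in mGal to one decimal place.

129.5

Free-air correction = 0.3086 × 419.5 = 129.5 mGal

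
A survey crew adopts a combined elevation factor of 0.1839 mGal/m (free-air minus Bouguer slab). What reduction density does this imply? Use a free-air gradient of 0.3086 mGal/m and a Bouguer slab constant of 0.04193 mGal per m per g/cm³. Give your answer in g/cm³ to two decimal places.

2.97

0.1839 = 0.3086 − 0.04193 × ρ
ρ = (0.3086 − 0.1839) / 0.04193 = 2.97 g/cm³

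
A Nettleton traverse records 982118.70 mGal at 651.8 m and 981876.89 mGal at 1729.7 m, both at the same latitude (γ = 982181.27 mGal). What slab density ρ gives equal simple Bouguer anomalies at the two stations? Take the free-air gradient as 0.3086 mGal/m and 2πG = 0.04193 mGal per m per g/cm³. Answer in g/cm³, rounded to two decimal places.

2.01

Δg_obs = 981876.89 − 982118.70 = -241.81 mGal over Δh = 1729.7 − 651.8 = 1077.9 m
Equal Bouguer anomalies ⇒ Δg_obs + (0.3086 − 0.04193ρ)·Δh = 0
0.3086 − 0.04193ρ = −Δg_obs/Δh = 0.22433
ρ = (0.3086 − 0.22433) / 0.04193 = 2.01 g/cm³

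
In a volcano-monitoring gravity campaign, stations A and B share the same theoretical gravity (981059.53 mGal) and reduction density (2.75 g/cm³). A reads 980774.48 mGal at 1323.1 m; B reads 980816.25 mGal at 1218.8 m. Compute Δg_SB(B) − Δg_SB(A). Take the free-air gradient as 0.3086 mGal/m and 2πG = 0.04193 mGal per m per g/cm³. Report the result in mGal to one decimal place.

Δg_SB(A) = 980774.48 − 981059.53 + 0.3086×1323.1 − 0.04193×2.75×1323.1 = -29.30 mGal
Δg_SB(B) = 980816.25 − 981059.53 + 0.3086×1218.8 − 0.04193×2.75×1218.8 = -7.70 mGal
Difference = -7.70 − (-29.30) = 21.60 mGal

21.6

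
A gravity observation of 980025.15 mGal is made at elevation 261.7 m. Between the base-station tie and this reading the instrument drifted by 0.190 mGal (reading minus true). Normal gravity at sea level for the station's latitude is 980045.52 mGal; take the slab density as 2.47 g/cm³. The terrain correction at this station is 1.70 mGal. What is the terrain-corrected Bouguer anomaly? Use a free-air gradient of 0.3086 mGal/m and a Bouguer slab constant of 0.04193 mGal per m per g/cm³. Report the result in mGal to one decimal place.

Drift-corrected reading = 980025.15 − (0.190) = 980024.960 mGal
Free-air correction = 0.3086 × 261.7 = 80.76 mGal
Free-air anomaly = 980024.960 − 980045.52 + (80.76) = 60.200 mGal
Bouguer slab correction = 0.04193 × 2.47 × 261.7 = 27.10 mGal
Simple Bouguer anomaly = 60.200 − (27.10) = 33.100 mGal
Complete Bouguer anomaly = 33.100 + 1.70 = 34.800 mGal

34.8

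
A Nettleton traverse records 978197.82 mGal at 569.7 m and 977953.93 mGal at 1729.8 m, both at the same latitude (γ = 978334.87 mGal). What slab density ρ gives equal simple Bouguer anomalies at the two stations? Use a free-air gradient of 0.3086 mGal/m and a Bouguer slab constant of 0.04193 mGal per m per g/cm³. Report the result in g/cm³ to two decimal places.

2.35

Δg_obs = 977953.93 − 978197.82 = -243.89 mGal over Δh = 1729.8 − 569.7 = 1160.1 m
Equal Bouguer anomalies ⇒ Δg_obs + (0.3086 − 0.04193ρ)·Δh = 0
0.3086 − 0.04193ρ = −Δg_obs/Δh = 0.21023
ρ = (0.3086 − 0.21023) / 0.04193 = 2.35 g/cm³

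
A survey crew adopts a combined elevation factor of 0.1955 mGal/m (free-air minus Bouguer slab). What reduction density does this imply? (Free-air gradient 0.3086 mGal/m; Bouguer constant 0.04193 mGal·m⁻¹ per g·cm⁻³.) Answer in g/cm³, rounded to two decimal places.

2.70

0.1955 = 0.3086 − 0.04193 × ρ
ρ = (0.3086 − 0.1955) / 0.04193 = 2.70 g/cm³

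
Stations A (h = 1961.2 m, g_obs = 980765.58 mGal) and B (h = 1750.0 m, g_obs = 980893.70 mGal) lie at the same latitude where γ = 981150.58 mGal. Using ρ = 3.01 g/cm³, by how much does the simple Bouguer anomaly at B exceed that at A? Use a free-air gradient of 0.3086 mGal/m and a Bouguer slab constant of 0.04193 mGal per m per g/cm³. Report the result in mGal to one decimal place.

Δg_SB(A) = 980765.58 − 981150.58 + 0.3086×1961.2 − 0.04193×3.01×1961.2 = -27.30 mGal
Δg_SB(B) = 980893.70 − 981150.58 + 0.3086×1750.0 − 0.04193×3.01×1750.0 = 62.30 mGal
Difference = 62.30 − (-27.30) = 89.60 mGal

89.6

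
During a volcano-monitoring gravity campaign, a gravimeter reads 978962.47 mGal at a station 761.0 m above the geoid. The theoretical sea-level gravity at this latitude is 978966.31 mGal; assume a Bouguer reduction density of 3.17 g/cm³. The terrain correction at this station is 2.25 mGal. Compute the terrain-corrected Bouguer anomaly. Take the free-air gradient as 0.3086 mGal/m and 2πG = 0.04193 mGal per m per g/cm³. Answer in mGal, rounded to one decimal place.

Free-air correction = 0.3086 × 761.0 = 234.84 mGal
Free-air anomaly = 978962.47 − 978966.31 + (234.84) = 231.00 mGal
Bouguer slab correction = 0.04193 × 3.17 × 761.0 = 101.15 mGal
Simple Bouguer anomaly = 231.00 − (101.15) = 129.85 mGal
Complete Bouguer anomaly = 129.85 + 2.25 = 132.10 mGal

132.1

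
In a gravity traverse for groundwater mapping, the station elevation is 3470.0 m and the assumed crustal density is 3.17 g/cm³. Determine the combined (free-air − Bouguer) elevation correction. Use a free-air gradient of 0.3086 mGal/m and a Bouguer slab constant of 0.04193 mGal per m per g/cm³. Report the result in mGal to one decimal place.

Combined gradient = 0.3086 − 0.04193 × 3.17 = 0.1756819 mGal/m
Combined elevation correction = 0.1756819 × 3470.0 = 609.6 mGal

609.6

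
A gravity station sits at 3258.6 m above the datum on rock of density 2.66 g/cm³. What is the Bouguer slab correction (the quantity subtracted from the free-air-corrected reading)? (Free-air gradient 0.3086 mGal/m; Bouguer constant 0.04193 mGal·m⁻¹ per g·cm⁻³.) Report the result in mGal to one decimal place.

363.4

Bouguer slab correction = 0.04193 × 2.66 × 3258.6 = 363.4 mGal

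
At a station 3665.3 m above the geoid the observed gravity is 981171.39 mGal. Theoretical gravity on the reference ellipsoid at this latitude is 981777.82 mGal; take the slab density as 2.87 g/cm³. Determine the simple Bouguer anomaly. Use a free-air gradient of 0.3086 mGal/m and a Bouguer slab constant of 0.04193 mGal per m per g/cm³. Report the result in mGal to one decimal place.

83.6

Free-air correction = 0.3086 × 3665.3 = 1131.11 mGal
Free-air anomaly = 981171.39 − 981777.82 + (1131.11) = 524.68 mGal
Bouguer slab correction = 0.04193 × 2.87 × 3665.3 = 441.08 mGal
Simple Bouguer anomaly = 524.68 − (441.08) = 83.60 mGal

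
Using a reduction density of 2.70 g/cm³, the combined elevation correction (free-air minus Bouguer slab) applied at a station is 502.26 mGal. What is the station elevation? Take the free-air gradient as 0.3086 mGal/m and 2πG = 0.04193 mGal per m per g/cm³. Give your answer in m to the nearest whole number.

Combined gradient = 0.3086 − 0.04193 × 2.70 = 0.1953890 mGal/m
h = 502.26 / 0.1953890 = 2570.56 m

2571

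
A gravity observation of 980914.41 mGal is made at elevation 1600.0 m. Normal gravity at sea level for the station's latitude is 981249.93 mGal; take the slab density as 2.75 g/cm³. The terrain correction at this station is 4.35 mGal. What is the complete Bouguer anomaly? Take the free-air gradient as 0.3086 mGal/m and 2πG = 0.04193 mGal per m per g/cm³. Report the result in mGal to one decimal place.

Free-air correction = 0.3086 × 1600.0 = 493.76 mGal
Free-air anomaly = 980914.41 − 981249.93 + (493.76) = 158.24 mGal
Bouguer slab correction = 0.04193 × 2.75 × 1600.0 = 184.49 mGal
Simple Bouguer anomaly = 158.24 − (184.49) = -26.25 mGal
Complete Bouguer anomaly = -26.25 + 4.35 = -21.90 mGal

-21.9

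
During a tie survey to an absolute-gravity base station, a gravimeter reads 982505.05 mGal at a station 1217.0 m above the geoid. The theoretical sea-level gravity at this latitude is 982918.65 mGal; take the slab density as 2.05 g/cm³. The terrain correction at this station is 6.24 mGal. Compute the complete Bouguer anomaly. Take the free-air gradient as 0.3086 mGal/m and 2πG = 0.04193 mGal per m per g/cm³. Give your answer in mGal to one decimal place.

-136.4

Free-air correction = 0.3086 × 1217.0 = 375.57 mGal
Free-air anomaly = 982505.05 − 982918.65 + (375.57) = -38.03 mGal
Bouguer slab correction = 0.04193 × 2.05 × 1217.0 = 104.61 mGal
Simple Bouguer anomaly = -38.03 − (104.61) = -142.64 mGal
Complete Bouguer anomaly = -142.64 + 6.24 = -136.40 mGal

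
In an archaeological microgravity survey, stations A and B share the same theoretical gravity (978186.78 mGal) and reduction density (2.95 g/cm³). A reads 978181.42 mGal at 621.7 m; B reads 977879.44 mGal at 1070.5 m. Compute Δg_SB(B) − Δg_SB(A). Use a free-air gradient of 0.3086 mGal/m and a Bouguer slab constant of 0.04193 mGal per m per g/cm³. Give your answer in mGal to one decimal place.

Δg_SB(A) = 978181.42 − 978186.78 + 0.3086×621.7 − 0.04193×2.95×621.7 = 109.60 mGal
Δg_SB(B) = 977879.44 − 978186.78 + 0.3086×1070.5 − 0.04193×2.95×1070.5 = -109.40 mGal
Difference = -109.40 − (109.60) = -219.00 mGal

-219.0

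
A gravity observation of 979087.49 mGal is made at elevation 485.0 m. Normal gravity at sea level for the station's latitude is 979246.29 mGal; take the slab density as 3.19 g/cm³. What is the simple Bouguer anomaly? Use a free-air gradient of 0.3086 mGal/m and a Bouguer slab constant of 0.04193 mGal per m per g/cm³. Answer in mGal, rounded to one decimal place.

Free-air correction = 0.3086 × 485.0 = 149.67 mGal
Free-air anomaly = 979087.49 − 979246.29 + (149.67) = -9.13 mGal
Bouguer slab correction = 0.04193 × 3.19 × 485.0 = 64.87 mGal
Simple Bouguer anomaly = -9.13 − (64.87) = -74.00 mGal

-74.0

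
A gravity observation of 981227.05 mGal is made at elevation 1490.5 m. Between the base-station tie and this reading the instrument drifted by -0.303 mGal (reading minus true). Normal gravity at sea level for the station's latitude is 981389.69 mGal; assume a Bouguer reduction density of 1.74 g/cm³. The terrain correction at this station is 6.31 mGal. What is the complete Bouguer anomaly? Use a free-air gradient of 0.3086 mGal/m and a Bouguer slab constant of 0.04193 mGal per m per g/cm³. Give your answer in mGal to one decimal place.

195.2

Drift-corrected reading = 981227.05 − (-0.303) = 981227.353 mGal
Free-air correction = 0.3086 × 1490.5 = 459.97 mGal
Free-air anomaly = 981227.353 − 981389.69 + (459.97) = 297.633 mGal
Bouguer slab correction = 0.04193 × 1.74 × 1490.5 = 108.74 mGal
Simple Bouguer anomaly = 297.633 − (108.74) = 188.893 mGal
Complete Bouguer anomaly = 188.893 + 6.31 = 195.203 mGal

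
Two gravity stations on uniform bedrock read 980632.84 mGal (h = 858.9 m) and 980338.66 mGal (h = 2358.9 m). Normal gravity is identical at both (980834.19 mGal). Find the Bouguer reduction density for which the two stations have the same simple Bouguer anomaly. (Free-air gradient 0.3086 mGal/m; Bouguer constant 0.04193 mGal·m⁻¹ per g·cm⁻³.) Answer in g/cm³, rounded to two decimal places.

2.68

Δg_obs = 980338.66 − 980632.84 = -294.18 mGal over Δh = 2358.9 − 858.9 = 1500.0 m
Equal Bouguer anomalies ⇒ Δg_obs + (0.3086 − 0.04193ρ)·Δh = 0
0.3086 − 0.04193ρ = −Δg_obs/Δh = 0.19612
ρ = (0.3086 − 0.19612) / 0.04193 = 2.68 g/cm³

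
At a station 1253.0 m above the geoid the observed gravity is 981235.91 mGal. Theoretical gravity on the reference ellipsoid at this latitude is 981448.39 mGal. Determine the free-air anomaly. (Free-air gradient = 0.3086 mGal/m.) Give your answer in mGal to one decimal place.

Free-air correction = 0.3086 × 1253.0 = 386.68 mGal
Free-air anomaly = 981235.91 − 981448.39 + (386.68) = 174.20 mGal

174.2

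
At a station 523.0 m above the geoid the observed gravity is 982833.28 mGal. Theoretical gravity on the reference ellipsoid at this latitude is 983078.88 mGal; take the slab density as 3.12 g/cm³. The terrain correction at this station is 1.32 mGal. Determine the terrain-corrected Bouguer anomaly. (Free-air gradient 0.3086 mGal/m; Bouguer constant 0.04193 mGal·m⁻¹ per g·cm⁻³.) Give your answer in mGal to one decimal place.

-151.3

Free-air correction = 0.3086 × 523.0 = 161.40 mGal
Free-air anomaly = 982833.28 − 983078.88 + (161.40) = -84.20 mGal
Bouguer slab correction = 0.04193 × 3.12 × 523.0 = 68.42 mGal
Simple Bouguer anomaly = -84.20 − (68.42) = -152.62 mGal
Complete Bouguer anomaly = -152.62 + 1.32 = -151.30 mGal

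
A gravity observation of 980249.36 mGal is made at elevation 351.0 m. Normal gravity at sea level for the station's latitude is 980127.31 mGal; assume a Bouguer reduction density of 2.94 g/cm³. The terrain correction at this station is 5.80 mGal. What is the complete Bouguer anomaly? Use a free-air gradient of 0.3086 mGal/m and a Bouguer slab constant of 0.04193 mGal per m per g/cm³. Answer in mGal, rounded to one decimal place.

Free-air correction = 0.3086 × 351.0 = 108.32 mGal
Free-air anomaly = 980249.36 − 980127.31 + (108.32) = 230.37 mGal
Bouguer slab correction = 0.04193 × 2.94 × 351.0 = 43.27 mGal
Simple Bouguer anomaly = 230.37 − (43.27) = 187.10 mGal
Complete Bouguer anomaly = 187.10 + 5.80 = 192.90 mGal

192.9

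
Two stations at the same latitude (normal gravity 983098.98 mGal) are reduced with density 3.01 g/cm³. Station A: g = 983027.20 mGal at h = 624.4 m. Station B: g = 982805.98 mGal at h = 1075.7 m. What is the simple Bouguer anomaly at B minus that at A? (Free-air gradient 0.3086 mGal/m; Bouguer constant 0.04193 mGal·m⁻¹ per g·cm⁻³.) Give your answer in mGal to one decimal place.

Δg_SB(A) = 983027.20 − 983098.98 + 0.3086×624.4 − 0.04193×3.01×624.4 = 42.10 mGal
Δg_SB(B) = 982805.98 − 983098.98 + 0.3086×1075.7 − 0.04193×3.01×1075.7 = -96.80 mGal
Difference = -96.80 − (42.10) = -138.90 mGal

-138.9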